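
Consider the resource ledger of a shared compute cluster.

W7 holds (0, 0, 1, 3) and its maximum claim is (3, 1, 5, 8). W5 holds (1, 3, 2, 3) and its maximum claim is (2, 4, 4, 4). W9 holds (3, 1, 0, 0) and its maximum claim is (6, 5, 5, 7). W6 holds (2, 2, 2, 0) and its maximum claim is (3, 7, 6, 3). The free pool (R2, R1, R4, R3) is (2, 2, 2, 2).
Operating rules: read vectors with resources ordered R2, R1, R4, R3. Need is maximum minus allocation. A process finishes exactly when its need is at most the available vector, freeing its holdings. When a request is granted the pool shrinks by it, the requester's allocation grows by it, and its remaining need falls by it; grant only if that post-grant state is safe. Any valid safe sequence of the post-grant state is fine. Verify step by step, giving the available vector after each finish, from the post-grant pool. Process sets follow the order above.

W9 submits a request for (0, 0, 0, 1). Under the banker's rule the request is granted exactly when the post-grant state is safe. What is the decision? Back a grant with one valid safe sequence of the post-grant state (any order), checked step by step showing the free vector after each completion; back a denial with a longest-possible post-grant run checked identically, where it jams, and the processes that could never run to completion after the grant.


DENY: after the grant no complete ordering would exist.
Key observation: the wall is R3: completing W5, W6 brings the pool only to (5, 7, 6, 4), and all the rest need more.
Pretend the grant happened; the run W5, W6 goes as far as possible. Check, step by step:
  pool = (2, 2, 2, 1)
  run W5 (needs (1, 1, 2, 1), free (2, 2, 2, 1)); after release of (1, 3, 2, 3) the pool is (3, 5, 4, 4)
  run W6 (needs (1, 5, 4, 3), free (3, 5, 4, 4)); after release of (2, 2, 2, 0) the pool is (5, 7, 6, 4)
  blocked: W7 wants (3, 1, 4, 5), pool (5, 7, 6, 4) — not enough R3
  blocked: W9 wants (3, 4, 5, 6), pool (5, 7, 6, 4) — not enough R3
Post-grant, the permanently blocked set is W7 and W9.


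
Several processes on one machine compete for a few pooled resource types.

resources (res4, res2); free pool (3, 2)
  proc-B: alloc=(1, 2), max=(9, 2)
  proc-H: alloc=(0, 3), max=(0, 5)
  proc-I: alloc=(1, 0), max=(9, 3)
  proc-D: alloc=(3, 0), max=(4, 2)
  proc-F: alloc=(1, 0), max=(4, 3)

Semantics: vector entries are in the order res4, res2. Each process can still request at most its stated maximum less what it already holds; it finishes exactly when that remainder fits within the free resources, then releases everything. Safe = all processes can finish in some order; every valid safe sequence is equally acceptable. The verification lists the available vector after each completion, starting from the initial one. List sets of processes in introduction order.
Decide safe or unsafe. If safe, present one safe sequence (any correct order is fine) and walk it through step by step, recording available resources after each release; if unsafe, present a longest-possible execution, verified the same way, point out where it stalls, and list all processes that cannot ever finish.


UNSAFE.
Key observation: even finishing proc-H, proc-F, proc-D leaves just (7, 5) free — too little res4 for any of the remaining processes.
The run proc-H, proc-F, proc-D cannot be extended any further. Check, step by step:
  pool = (3, 2)
  proc-H: need (0, 2) fits (3, 2); releases (0, 3), pool now (3, 5)
  proc-F: need (3, 3) fits (3, 5); releases (1, 0), pool now (4, 5)
  proc-D: need (1, 2) fits (4, 5); releases (3, 0), pool now (7, 5)
  proc-B still needs (8, 0) but only (7, 5) is free — short on res4
  proc-I still needs (8, 3) but only (7, 5) is free — short on res4
Processes that can never finish: proc-B and proc-I.


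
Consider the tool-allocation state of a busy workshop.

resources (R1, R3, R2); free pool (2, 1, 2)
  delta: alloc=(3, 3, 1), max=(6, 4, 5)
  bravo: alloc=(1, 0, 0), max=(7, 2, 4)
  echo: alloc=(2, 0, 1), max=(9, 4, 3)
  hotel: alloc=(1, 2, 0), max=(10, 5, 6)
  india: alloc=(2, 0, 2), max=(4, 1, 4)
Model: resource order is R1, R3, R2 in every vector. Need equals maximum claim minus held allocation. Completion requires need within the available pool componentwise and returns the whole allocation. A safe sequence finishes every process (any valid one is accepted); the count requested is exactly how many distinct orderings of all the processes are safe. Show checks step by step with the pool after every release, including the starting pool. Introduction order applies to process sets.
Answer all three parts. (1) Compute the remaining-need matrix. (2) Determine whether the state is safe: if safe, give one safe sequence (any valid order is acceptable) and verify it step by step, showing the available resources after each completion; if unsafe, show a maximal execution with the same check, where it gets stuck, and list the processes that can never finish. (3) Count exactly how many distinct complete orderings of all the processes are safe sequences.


(1) Need matrix, components ordered R1, R3, R2:
  delta: (3, 1, 4)
  bravo: (6, 2, 4)
  echo: (7, 4, 2)
  hotel: (9, 3, 6)
  india: (2, 1, 2)
(2) The state is SAFE; one workable sequence: india, delta, echo, hotel, bravo.
Key observation: india marks the first exact bind of the order: its need (2, 1, 2) fits the free (2, 1, 2) with zero slack on a requested resource.
Walking it through:
  pool = (2, 1, 2)
  run india (needs (2, 1, 2), free (2, 1, 2)); after release of (2, 0, 2) the pool is (4, 1, 4)
  run delta (needs (3, 1, 4), free (4, 1, 4)); after release of (3, 3, 1) the pool is (7, 4, 5)
  run echo (needs (7, 4, 2), free (7, 4, 5)); after release of (2, 0, 1) the pool is (9, 4, 6)
  run hotel (needs (9, 3, 6), free (9, 4, 6)); after release of (1, 2, 0) the pool is (10, 6, 6)
  run bravo (needs (6, 2, 4), free (10, 6, 6)); after release of (1, 0, 0) the pool is (11, 6, 6)
(3) Precisely 3 of the possible complete orderings are safe sequences.


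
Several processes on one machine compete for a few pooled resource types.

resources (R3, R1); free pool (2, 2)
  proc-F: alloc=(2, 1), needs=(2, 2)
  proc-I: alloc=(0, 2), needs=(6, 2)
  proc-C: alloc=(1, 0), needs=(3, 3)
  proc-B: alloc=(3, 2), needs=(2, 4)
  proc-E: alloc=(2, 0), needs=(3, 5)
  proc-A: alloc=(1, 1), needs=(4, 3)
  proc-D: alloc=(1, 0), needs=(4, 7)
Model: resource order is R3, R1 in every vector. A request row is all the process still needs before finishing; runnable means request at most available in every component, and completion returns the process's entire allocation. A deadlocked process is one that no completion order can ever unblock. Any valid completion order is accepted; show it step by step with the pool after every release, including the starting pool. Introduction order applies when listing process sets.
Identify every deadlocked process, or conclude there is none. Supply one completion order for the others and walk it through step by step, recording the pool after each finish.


Nothing here is deadlocked.
Key observation: proc-F leads a chain of completions in which each release enables another process.
A valid finishing order for the others: proc-F, proc-C, proc-A, proc-B, proc-I, proc-E, proc-D. Verifying each step:
  pool = (2, 2)
  proc-F: need (2, 2) fits (2, 2); releases (2, 1), pool now (4, 3)
  proc-C: need (3, 3) fits (4, 3); releases (1, 0), pool now (5, 3)
  proc-A: need (4, 3) fits (5, 3); releases (1, 1), pool now (6, 4)
  proc-B: need (2, 4) fits (6, 4); releases (3, 2), pool now (9, 6)
  proc-I: need (6, 2) fits (9, 6); releases (0, 2), pool now (9, 8)
  proc-E: need (3, 5) fits (9, 8); releases (2, 0), pool now (11, 8)
  proc-D: need (4, 7) fits (11, 8); releases (1, 0), pool now (12, 8)


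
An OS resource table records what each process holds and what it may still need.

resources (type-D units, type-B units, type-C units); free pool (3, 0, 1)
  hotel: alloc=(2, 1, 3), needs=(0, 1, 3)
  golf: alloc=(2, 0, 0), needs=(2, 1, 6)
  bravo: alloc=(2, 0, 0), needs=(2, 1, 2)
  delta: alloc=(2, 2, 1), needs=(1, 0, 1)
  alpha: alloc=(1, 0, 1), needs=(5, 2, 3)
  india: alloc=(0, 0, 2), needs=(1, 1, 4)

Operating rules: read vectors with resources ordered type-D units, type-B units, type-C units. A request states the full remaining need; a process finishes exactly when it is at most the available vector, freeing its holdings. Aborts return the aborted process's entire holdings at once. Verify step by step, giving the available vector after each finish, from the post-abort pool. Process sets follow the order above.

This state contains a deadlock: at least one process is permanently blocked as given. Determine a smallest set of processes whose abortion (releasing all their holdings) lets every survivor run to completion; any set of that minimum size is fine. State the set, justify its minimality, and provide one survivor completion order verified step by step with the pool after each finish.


Abort alpha.
Key observation: the returned (1, 0, 1) from alpha is what brings hotel — unrunnable before, under any order — into play at step 2.
Why nothing smaller works: aborting no one leaves the state deadlocked as given.
One survivor order: delta, hotel, india, bravo, golf. Verifying each step (post-abort pool first):
  pool = (4, 0, 2)
  delta needs (1, 0, 1) <= (4, 0, 2) -> finishes; pool += (2, 2, 1) = (6, 2, 3)
  hotel needs (0, 1, 3) <= (6, 2, 3) -> finishes; pool += (2, 1, 3) = (8, 3, 6)
  india needs (1, 1, 4) <= (8, 3, 6) -> finishes; pool += (0, 0, 2) = (8, 3, 8)
  bravo needs (2, 1, 2) <= (8, 3, 8) -> finishes; pool += (2, 0, 0) = (10, 3, 8)
  golf needs (2, 1, 6) <= (10, 3, 8) -> finishes; pool += (2, 0, 0) = (12, 3, 8)


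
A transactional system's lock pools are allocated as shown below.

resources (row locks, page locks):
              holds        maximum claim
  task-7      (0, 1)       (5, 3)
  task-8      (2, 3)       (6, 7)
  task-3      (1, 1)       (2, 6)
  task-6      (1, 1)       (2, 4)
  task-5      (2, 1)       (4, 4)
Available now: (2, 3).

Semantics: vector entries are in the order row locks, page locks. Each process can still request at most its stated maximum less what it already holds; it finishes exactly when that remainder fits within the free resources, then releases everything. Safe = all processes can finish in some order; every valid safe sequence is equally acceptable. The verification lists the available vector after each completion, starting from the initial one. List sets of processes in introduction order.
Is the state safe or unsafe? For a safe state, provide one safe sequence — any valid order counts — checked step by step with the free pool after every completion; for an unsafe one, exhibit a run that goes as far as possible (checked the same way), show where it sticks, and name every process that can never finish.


The state is SAFE; one workable sequence: task-5, task-6, task-8, task-3, task-7.
Key observation: the first exact fit in this order is task-5 — it needs (2, 3) with (2, 3) free, meeting a requested resource to the last unit.
Verifying each step:
  pool = (2, 3)
  task-5: need (2, 3) fits (2, 3); releases (2, 1), pool now (4, 4)
  task-6: need (1, 3) fits (4, 4); releases (1, 1), pool now (5, 5)
  task-8: need (4, 4) fits (5, 5); releases (2, 3), pool now (7, 8)
  task-3: need (1, 5) fits (7, 8); releases (1, 1), pool now (8, 9)
  task-7: need (5, 2) fits (8, 9); releases (0, 1), pool now (8, 10)


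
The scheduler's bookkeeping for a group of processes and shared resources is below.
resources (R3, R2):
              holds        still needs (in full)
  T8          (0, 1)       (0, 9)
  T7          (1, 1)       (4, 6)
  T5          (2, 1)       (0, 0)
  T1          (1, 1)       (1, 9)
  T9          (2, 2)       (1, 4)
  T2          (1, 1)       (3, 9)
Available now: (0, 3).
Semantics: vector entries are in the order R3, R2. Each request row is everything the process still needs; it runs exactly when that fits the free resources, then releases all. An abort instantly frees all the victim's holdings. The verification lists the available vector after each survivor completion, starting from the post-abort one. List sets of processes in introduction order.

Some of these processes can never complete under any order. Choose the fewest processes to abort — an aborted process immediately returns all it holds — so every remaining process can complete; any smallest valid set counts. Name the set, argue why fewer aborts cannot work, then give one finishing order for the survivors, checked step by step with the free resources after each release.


The answer: abort T8 and T1.
Key observation: no ordering could ever have run T2 before the abort of T8 and T1; with (1, 2) back in the pool it fits at step 4.
No one abort is enough; case by case: T8 alone leaves T1 blocked (short on R2); T7 alone leaves T8 blocked (short on R2); T5 alone leaves T8 blocked (short on R2); T1 alone leaves T8 blocked (short on R2); T9 alone leaves T8 blocked (short on R2); T2 alone leaves T8 blocked (short on R2).
The survivors complete as T9, T5, T7, T2. Step-by-step check (starting from the post-abort pool):
  pool = (1, 5)
  T9: need (1, 4) fits (1, 5); releases (2, 2), pool now (3, 7)
  T5: need (0, 0) fits (3, 7); releases (2, 1), pool now (5, 8)
  T7: need (4, 6) fits (5, 8); releases (1, 1), pool now (6, 9)
  T2: need (3, 9) fits (6, 9); releases (1, 1), pool now (7, 10)


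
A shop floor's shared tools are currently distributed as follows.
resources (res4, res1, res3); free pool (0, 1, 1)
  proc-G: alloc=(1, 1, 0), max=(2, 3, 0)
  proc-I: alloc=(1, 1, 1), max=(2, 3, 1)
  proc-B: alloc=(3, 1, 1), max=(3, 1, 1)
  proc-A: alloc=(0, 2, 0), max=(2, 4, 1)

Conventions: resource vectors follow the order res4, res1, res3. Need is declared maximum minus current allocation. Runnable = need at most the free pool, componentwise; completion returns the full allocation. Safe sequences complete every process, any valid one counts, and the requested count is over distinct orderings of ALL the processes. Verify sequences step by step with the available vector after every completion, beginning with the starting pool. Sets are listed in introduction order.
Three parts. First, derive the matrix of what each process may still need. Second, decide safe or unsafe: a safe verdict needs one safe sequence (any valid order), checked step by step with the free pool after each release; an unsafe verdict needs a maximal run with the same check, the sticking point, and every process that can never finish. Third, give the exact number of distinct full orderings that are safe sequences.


(1) Need matrix, components ordered res4, res1, res3:
  proc-G: (1, 2, 0)
  proc-I: (1, 2, 0)
  proc-B: (0, 0, 0)
  proc-A: (2, 2, 1)
(2) SAFE, for example via the order proc-B, proc-A, proc-I, proc-G.
Key observation: the first exact fit in this order is proc-A — it needs (2, 2, 1) with (3, 2, 2) free, meeting a requested resource to the last unit.
Check, step by step:
  pool = (0, 1, 1)
  run proc-B (needs (0, 0, 0), free (0, 1, 1)); after release of (3, 1, 1) the pool is (3, 2, 2)
  run proc-A (needs (2, 2, 1), free (3, 2, 2)); after release of (0, 2, 0) the pool is (3, 4, 2)
  run proc-I (needs (1, 2, 0), free (3, 4, 2)); after release of (1, 1, 1) the pool is (4, 5, 3)
  run proc-G (needs (1, 2, 0), free (4, 5, 3)); after release of (1, 1, 0) the pool is (5, 6, 3)
(3) Exactly 6 of the possible complete orderings are safe sequences.


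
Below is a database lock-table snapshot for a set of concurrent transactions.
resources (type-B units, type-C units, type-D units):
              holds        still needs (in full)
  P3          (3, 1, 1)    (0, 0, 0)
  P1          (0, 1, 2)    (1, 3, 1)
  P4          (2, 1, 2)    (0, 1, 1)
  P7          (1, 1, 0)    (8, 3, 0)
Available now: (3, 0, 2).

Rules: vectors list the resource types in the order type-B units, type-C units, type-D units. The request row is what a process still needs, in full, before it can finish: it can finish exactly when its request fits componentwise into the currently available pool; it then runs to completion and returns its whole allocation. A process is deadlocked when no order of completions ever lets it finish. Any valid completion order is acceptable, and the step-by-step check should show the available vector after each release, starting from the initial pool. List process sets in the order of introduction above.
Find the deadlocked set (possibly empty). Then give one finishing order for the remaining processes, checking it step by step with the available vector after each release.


Deadlocked set: P1 and P7.
Key observation: the pool after P3, P4 is (8, 2, 5); every surviving request exceeds it in type-C units, so progress ends there.
One completion order for the rest: P3, P4. Verifying each step:
  pool = (3, 0, 2)
  P3: need (0, 0, 0) fits (3, 0, 2); releases (3, 1, 1), pool now (6, 1, 3)
  P4: need (0, 1, 1) fits (6, 1, 3); releases (2, 1, 2), pool now (8, 2, 5)
None of the blocked processes ever fits:
  blocked: P1 wants (1, 3, 1), pool (8, 2, 5) — not enough type-C units
  blocked: P7 wants (8, 3, 0), pool (8, 2, 5) — not enough type-C units


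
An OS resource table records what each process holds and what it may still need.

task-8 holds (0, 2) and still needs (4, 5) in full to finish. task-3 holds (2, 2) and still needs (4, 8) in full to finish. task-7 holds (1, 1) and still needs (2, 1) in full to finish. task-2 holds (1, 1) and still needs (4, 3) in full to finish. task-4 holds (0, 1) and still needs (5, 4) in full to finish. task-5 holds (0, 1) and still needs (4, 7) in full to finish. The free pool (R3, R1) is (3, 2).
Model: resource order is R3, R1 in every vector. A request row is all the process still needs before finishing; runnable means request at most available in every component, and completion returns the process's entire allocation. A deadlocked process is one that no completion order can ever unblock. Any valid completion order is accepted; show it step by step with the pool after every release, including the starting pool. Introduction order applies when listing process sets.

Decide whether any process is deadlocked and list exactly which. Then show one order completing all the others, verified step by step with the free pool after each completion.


The deadlocked set is empty.
Key observation: task-7 can run right away; the returned allocation unlocks the remaining processes in turn.
A valid finishing order for the others: task-7, task-2, task-4, task-8, task-5, task-3. Step-by-step check:
  pool = (3, 2)
  task-7 needs (2, 1) <= (3, 2) -> finishes; pool += (1, 1) = (4, 3)
  task-2 needs (4, 3) <= (4, 3) -> finishes; pool += (1, 1) = (5, 4)
  task-4 needs (5, 4) <= (5, 4) -> finishes; pool += (0, 1) = (5, 5)
  task-8 needs (4, 5) <= (5, 5) -> finishes; pool += (0, 2) = (5, 7)
  task-5 needs (4, 7) <= (5, 7) -> finishes; pool += (0, 1) = (5, 8)
  task-3 needs (4, 8) <= (5, 8) -> finishes; pool += (2, 2) = (7, 10)


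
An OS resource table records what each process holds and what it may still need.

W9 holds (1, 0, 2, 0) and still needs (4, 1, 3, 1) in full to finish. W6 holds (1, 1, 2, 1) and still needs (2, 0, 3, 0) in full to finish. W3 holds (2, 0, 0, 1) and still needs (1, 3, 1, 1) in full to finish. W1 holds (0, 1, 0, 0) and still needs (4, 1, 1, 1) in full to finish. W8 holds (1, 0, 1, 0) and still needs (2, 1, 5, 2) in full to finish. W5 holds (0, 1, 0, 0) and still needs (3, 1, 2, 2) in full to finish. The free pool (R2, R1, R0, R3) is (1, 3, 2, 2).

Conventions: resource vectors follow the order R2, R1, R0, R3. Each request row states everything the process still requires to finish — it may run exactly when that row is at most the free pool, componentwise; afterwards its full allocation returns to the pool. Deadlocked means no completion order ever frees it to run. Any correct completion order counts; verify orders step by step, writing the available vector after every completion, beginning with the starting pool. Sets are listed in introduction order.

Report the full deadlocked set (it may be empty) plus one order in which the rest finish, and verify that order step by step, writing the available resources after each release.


Deadlocked: W9, W6, W1 and W8.
Key observation: after W3, W5 the pool peaks at (3, 4, 2, 3), and each blocked process is short somewhere: W9 on R2, R0; W6 on R0; W1 on R2; W8 on R0.
The rest can finish in the order W3, W5. Step-by-step check:
  pool = (1, 3, 2, 2)
  run W3 (needs (1, 3, 1, 1), free (1, 3, 2, 2)); after release of (2, 0, 0, 1) the pool is (3, 3, 2, 3)
  run W5 (needs (3, 1, 2, 2), free (3, 3, 2, 3)); after release of (0, 1, 0, 0) the pool is (3, 4, 2, 3)
None of the blocked processes ever fits:
  W9 cannot run: need (4, 1, 3, 1) vs free (3, 4, 2, 3) (insufficient R2 and R0)
  W6 cannot run: need (2, 0, 3, 0) vs free (3, 4, 2, 3) (insufficient R0)
  W1 cannot run: need (4, 1, 1, 1) vs free (3, 4, 2, 3) (insufficient R2)
  W8 cannot run: need (2, 1, 5, 2) vs free (3, 4, 2, 3) (insufficient R0)


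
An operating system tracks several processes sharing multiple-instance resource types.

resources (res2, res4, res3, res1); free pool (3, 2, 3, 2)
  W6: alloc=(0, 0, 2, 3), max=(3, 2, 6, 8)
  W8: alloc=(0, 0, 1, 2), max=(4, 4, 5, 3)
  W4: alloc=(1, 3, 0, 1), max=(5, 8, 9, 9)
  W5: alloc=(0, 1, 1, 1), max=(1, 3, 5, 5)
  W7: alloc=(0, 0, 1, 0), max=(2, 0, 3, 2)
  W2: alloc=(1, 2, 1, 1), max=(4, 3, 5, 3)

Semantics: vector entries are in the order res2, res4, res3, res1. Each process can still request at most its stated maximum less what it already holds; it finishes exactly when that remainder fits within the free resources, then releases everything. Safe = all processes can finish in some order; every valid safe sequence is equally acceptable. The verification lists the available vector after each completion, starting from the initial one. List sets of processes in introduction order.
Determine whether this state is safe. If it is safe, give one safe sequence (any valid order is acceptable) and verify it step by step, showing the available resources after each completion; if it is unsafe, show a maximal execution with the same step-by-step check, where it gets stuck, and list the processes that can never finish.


The state is SAFE; one workable sequence: W7, W2, W8, W6, W5, W4.
Key observation: W7 is the earliest step where a requested resource binds exactly: need (2, 0, 2, 2), pool (3, 2, 3, 2) at its turn.
Verifying each step:
  pool = (3, 2, 3, 2)
  W7: need (2, 0, 2, 2) fits (3, 2, 3, 2); releases (0, 0, 1, 0), pool now (3, 2, 4, 2)
  W2: need (3, 1, 4, 2) fits (3, 2, 4, 2); releases (1, 2, 1, 1), pool now (4, 4, 5, 3)
  W8: need (4, 4, 4, 1) fits (4, 4, 5, 3); releases (0, 0, 1, 2), pool now (4, 4, 6, 5)
  W6: need (3, 2, 4, 5) fits (4, 4, 6, 5); releases (0, 0, 2, 3), pool now (4, 4, 8, 8)
  W5: need (1, 2, 4, 4) fits (4, 4, 8, 8); releases (0, 1, 1, 1), pool now (4, 5, 9, 9)
  W4: need (4, 5, 9, 8) fits (4, 5, 9, 9); releases (1, 3, 0, 1), pool now (5, 8, 9, 10)


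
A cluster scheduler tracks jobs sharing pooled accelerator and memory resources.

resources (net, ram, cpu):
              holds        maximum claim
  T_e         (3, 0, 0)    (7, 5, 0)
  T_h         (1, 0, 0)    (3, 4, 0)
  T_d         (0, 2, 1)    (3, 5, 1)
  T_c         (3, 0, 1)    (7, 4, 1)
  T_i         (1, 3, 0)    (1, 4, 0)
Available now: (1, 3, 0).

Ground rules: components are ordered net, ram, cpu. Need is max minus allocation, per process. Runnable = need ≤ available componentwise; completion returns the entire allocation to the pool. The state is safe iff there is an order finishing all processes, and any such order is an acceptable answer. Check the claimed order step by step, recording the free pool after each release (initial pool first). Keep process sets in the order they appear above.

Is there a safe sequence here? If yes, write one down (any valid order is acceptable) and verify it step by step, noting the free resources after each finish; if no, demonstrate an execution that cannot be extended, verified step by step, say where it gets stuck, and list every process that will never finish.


UNSAFE — no complete ordering exists.
Key observation: the wall is net: completing T_i, T_h, T_d brings the pool only to (3, 8, 1), and all the rest need more.
Going as far as possible: T_i, T_h, T_d; after that, nothing fits. Walking it through:
  pool = (1, 3, 0)
  T_i: need (0, 1, 0) fits (1, 3, 0); releases (1, 3, 0), pool now (2, 6, 0)
  T_h: need (2, 4, 0) fits (2, 6, 0); releases (1, 0, 0), pool now (3, 6, 0)
  T_d: need (3, 3, 0) fits (3, 6, 0); releases (0, 2, 1), pool now (3, 8, 1)
  blocked: T_e wants (4, 5, 0), pool (3, 8, 1) — not enough net
  blocked: T_c wants (4, 4, 0), pool (3, 8, 1) — not enough net
Processes that can never finish: T_e and T_c.


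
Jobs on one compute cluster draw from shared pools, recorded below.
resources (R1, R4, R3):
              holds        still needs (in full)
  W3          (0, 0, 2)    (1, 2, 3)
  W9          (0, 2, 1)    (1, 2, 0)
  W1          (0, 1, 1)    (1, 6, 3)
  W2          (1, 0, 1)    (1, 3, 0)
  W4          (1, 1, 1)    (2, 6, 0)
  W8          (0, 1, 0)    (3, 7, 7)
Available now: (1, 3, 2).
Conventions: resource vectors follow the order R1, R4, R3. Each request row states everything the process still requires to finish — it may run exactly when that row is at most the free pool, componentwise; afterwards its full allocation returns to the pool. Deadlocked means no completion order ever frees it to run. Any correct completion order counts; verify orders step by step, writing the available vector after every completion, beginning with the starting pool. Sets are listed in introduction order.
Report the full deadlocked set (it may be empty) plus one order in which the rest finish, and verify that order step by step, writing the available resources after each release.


Deadlocked: W1, W4 and W8.
Key observation: after W9, W2, W3 complete, (2, 5, 6) is the best the pool ever gets, yet each leftover process wants more R4.
A valid finishing order for the others: W9, W2, W3. Walking it through:
  pool = (1, 3, 2)
  run W9 (needs (1, 2, 0), free (1, 3, 2)); after release of (0, 2, 1) the pool is (1, 5, 3)
  run W2 (needs (1, 3, 0), free (1, 5, 3)); after release of (1, 0, 1) the pool is (2, 5, 4)
  run W3 (needs (1, 2, 3), free (2, 5, 4)); after release of (0, 0, 2) the pool is (2, 5, 6)
None of the blocked processes ever fits:
  blocked: W1 wants (1, 6, 3), pool (2, 5, 6) — not enough R4
  blocked: W4 wants (2, 6, 0), pool (2, 5, 6) — not enough R4
  blocked: W8 wants (3, 7, 7), pool (2, 5, 6) — not enough R1, R4 and R3


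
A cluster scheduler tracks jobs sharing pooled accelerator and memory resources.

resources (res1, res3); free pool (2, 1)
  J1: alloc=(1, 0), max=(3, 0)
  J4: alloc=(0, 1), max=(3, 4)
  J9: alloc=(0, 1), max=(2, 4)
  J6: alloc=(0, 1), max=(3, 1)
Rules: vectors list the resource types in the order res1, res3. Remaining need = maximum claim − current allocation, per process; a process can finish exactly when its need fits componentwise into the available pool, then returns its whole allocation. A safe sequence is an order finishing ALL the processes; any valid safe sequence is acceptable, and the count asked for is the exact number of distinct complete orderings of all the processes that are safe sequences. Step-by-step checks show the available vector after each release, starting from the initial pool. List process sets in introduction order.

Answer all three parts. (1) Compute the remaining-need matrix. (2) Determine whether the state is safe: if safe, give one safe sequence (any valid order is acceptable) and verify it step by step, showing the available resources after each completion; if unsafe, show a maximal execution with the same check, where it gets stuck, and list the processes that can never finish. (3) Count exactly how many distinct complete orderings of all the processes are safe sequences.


(1) Need matrix, components ordered res1, res3:
  J1: (2, 0)
  J4: (3, 3)
  J9: (2, 3)
  J6: (3, 0)
(2) UNSAFE — no complete ordering exists.
Key observation: after J1, J6 complete, (3, 2) is the best the pool ever gets, yet each leftover process wants more res3.
A maximal execution: J1, J6 — then nothing else fits. Verifying each step:
  pool = (2, 1)
  run J1 (needs (2, 0), free (2, 1)); after release of (1, 0) the pool is (3, 1)
  run J6 (needs (3, 0), free (3, 1)); after release of (0, 1) the pool is (3, 2)
  blocked: J4 wants (3, 3), pool (3, 2) — not enough res3
  blocked: J9 wants (2, 3), pool (3, 2) — not enough res3
Permanently blocked: J4 and J9.
(3) The exact count: 0 of the possible complete orderings are safe sequences.


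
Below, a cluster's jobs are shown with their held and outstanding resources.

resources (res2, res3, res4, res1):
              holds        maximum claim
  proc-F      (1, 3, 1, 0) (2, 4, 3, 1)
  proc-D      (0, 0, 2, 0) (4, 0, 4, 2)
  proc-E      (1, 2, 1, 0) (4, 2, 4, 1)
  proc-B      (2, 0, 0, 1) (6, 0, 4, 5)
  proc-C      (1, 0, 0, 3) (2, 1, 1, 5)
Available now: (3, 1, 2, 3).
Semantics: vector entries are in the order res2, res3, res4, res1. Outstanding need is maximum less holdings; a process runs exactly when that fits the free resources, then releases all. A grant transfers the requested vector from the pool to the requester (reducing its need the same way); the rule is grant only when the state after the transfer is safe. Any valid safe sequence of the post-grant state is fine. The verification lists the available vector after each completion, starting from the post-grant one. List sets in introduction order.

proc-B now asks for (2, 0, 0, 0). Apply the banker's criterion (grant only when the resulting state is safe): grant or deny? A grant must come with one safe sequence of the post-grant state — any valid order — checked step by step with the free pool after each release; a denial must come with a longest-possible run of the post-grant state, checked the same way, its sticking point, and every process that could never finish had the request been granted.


GRANT: granting preserves safety; a valid post-grant sequence is proc-C, proc-F, proc-E, proc-B, proc-D.
Key observation: after the grant the pool drops to (1, 1, 2, 3), which still lets proc-C finish first and unwind the rest.
Verifying the post-grant state step by step:
  pool = (1, 1, 2, 3)
  proc-C needs (1, 1, 1, 2) <= (1, 1, 2, 3) -> finishes; pool += (1, 0, 0, 3) = (2, 1, 2, 6)
  proc-F needs (1, 1, 2, 1) <= (2, 1, 2, 6) -> finishes; pool += (1, 3, 1, 0) = (3, 4, 3, 6)
  proc-E needs (3, 0, 3, 1) <= (3, 4, 3, 6) -> finishes; pool += (1, 2, 1, 0) = (4, 6, 4, 6)
  proc-B needs (2, 0, 4, 4) <= (4, 6, 4, 6) -> finishes; pool += (4, 0, 0, 1) = (8, 6, 4, 7)
  proc-D needs (4, 0, 2, 2) <= (8, 6, 4, 7) -> finishes; pool += (0, 0, 2, 0) = (8, 6, 6, 7)


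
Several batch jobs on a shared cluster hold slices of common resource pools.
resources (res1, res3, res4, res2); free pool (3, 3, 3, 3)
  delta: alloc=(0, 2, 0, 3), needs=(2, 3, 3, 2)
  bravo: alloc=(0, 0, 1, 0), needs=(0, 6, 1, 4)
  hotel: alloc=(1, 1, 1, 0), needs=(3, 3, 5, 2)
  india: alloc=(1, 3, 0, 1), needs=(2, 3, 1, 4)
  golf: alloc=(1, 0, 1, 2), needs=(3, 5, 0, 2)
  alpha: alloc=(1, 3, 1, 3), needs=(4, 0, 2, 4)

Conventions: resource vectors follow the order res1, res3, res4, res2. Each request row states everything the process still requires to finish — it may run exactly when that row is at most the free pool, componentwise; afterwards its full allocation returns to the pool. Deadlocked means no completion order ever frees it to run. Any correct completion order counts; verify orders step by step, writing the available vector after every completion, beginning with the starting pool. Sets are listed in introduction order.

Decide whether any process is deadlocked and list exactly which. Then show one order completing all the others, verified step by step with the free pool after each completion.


No process is deadlocked.
Key observation: beginning at delta, releases accumulate fast enough that every process eventually fits.
One completion order for the rest: delta, india, golf, bravo, hotel, alpha. Check, step by step:
  pool = (3, 3, 3, 3)
  delta: need (2, 3, 3, 2) fits (3, 3, 3, 3); releases (0, 2, 0, 3), pool now (3, 5, 3, 6)
  india: need (2, 3, 1, 4) fits (3, 5, 3, 6); releases (1, 3, 0, 1), pool now (4, 8, 3, 7)
  golf: need (3, 5, 0, 2) fits (4, 8, 3, 7); releases (1, 0, 1, 2), pool now (5, 8, 4, 9)
  bravo: need (0, 6, 1, 4) fits (5, 8, 4, 9); releases (0, 0, 1, 0), pool now (5, 8, 5, 9)
  hotel: need (3, 3, 5, 2) fits (5, 8, 5, 9); releases (1, 1, 1, 0), pool now (6, 9, 6, 9)
  alpha: need (4, 0, 2, 4) fits (6, 9, 6, 9); releases (1, 3, 1, 3), pool now (7, 12, 7, 12)


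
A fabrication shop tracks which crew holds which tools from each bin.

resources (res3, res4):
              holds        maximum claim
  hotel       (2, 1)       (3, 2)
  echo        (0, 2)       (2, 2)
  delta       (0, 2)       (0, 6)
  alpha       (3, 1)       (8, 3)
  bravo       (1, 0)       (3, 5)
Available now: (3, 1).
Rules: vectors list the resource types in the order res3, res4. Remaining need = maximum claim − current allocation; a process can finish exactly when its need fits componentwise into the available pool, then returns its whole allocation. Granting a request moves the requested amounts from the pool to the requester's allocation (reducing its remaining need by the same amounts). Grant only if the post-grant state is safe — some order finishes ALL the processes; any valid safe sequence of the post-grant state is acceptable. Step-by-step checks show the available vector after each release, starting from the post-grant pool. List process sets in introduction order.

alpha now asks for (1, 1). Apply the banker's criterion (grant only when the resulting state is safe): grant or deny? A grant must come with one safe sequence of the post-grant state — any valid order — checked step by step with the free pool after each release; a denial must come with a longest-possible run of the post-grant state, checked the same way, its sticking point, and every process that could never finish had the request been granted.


GRANT: granting preserves safety; a valid post-grant sequence is echo, hotel, alpha, bravo, delta.
Key observation: post-grant, (2, 0) remains, and an order beginning with echo completes everyone.
Step-by-step check of the post-grant state:
  pool = (2, 0)
  run echo (needs (2, 0), free (2, 0)); after release of (0, 2) the pool is (2, 2)
  run hotel (needs (1, 1), free (2, 2)); after release of (2, 1) the pool is (4, 3)
  run alpha (needs (4, 1), free (4, 3)); after release of (4, 2) the pool is (8, 5)
  run bravo (needs (2, 5), free (8, 5)); after release of (1, 0) the pool is (9, 5)
  run delta (needs (0, 4), free (9, 5)); after release of (0, 2) the pool is (9, 7)


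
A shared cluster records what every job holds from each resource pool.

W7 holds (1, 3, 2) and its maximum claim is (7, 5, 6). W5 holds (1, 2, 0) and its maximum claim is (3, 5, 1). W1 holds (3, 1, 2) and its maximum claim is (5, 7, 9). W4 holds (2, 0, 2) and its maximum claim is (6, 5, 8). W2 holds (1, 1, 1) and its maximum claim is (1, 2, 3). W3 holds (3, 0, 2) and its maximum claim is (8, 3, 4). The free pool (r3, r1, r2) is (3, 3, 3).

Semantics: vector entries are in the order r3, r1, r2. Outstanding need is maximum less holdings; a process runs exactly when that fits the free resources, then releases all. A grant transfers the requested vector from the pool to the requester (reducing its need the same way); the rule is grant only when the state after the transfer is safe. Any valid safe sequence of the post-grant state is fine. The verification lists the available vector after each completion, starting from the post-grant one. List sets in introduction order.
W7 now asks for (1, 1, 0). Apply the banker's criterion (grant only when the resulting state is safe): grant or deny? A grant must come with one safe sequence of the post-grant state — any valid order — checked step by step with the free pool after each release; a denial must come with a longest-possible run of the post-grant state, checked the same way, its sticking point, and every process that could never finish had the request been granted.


DENY — the pretend-granted state is unsafe.
Key observation: after W2, W5 the pool peaks at (4, 5, 4), and each blocked process is short somewhere: W7 on r3; W1 on r1, r2; W4 on r2; W3 on r3.
On the post-grant state, W2, W5 is a maximal run — nothing extends it. Walking it through:
  pool = (2, 2, 3)
  W2 needs (0, 1, 2) <= (2, 2, 3) -> finishes; pool += (1, 1, 1) = (3, 3, 4)
  W5 needs (2, 3, 1) <= (3, 3, 4) -> finishes; pool += (1, 2, 0) = (4, 5, 4)
  blocked: W7 wants (5, 1, 4), pool (4, 5, 4) — not enough r3
  blocked: W1 wants (2, 6, 7), pool (4, 5, 4) — not enough r1 and r2
  blocked: W4 wants (4, 5, 6), pool (4, 5, 4) — not enough r2
  blocked: W3 wants (5, 3, 2), pool (4, 5, 4) — not enough r3
Had the request been granted, W7, W1, W4 and W3 could never finish.


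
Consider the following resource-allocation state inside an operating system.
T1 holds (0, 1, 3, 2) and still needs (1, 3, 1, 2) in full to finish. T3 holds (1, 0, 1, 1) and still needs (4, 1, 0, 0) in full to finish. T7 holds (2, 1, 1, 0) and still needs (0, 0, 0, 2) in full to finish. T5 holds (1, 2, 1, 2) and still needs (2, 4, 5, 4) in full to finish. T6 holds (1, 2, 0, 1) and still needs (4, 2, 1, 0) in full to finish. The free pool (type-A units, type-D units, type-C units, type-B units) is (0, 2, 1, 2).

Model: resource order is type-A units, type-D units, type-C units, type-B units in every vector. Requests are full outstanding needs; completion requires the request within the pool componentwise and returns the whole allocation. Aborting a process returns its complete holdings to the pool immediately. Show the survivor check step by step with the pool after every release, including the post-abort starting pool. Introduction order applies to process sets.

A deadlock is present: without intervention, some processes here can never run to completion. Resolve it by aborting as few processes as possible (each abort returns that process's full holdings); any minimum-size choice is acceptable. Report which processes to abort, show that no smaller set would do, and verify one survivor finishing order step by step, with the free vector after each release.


Minimum abort set: T6.
Key observation: T3 could never have finished before the abort; with (1, 2, 0, 1) returned by T6, it fits at step 4.
Why nothing smaller works: aborting no one leaves the state deadlocked as given.
Survivors finish in the order: T1, T7, T5, T3. Walking it through (pool after the aborts first):
  pool = (1, 4, 1, 3)
  T1: need (1, 3, 1, 2) fits (1, 4, 1, 3); releases (0, 1, 3, 2), pool now (1, 5, 4, 5)
  T7: need (0, 0, 0, 2) fits (1, 5, 4, 5); releases (2, 1, 1, 0), pool now (3, 6, 5, 5)
  T5: need (2, 4, 5, 4) fits (3, 6, 5, 5); releases (1, 2, 1, 2), pool now (4, 8, 6, 7)
  T3: need (4, 1, 0, 0) fits (4, 8, 6, 7); releases (1, 0, 1, 1), pool now (5, 8, 7, 8)


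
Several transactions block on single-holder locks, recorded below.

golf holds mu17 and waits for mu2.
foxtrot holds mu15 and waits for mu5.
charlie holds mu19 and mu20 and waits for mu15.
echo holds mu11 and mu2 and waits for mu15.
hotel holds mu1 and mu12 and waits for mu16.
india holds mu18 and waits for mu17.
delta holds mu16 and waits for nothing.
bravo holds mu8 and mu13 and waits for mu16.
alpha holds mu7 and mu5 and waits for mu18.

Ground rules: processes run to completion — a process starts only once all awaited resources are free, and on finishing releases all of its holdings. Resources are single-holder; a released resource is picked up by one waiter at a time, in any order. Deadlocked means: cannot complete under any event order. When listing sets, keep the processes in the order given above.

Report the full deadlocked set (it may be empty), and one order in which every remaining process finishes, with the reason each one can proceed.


The deadlocked set is golf, foxtrot, charlie, echo, india and alpha.
Key observation: golf -> echo -> foxtrot -> alpha -> india -> golf is a circular wait — nothing in it can go first; charlie waits into the deadlock from upstream.
A valid finishing order for the others: delta, bravo, hotel.
Check, step by step:
  run delta (it waits on nothing); releases mu16
  bravo waits on mu16 — all released -> runs and releases mu8 and mu13
  hotel waits on mu16 — all released -> runs and releases mu1 and mu12
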